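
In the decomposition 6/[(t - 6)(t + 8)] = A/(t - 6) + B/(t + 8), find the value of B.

Cover-up at t = -8: B = 6/(-8 - 6) = -6/14 = -3/7


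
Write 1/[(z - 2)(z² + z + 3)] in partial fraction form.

Cover-up at z = 2: α = 1/(2² + 1·2 + 3) = 1/9. Then β = -α = -1/9, γ = -α·(1 + 2) = -1/3
Result: (1/9)/(z - 2) - ((1/9)z + 1/3)/(z² + z + 3)


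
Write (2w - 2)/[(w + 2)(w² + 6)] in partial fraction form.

At w=-2: α = (2·(-2) - 2)/((-2)² + 6) = -3/5. β = -α = 3/5, γ = 2 - (-2)·α = 4/5
Result: (-3/5)/(w + 2) + ((3/5)w + 4/5)/(w² + 6)


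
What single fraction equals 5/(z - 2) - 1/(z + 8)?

Common denominator (z - 2)(z + 8). Numerator: 5(z + 8) - 1(z - 2) = (5z + 40) - (z - 2) = 4z + 42
Result: (4z + 42)/[(z - 2)(z + 8)]


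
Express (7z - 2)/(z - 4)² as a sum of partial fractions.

(7z - 2) = α(z - 4) + β. At z = 4: β = 7·4 - 2 = 26. Coeff of z: α = 7
Result: 7/(z - 4) + 26/(z - 4)²


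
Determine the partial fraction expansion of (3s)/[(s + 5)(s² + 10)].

At s=-5: P = (3·(-5) + 0)/((-5)² + 10) = -3/7. Q = -P = 3/7, R = 3 - (-5)·P = 6/7
Result: (-3/7)/(s + 5) + ((3/7)s + 6/7)/(s² + 10)


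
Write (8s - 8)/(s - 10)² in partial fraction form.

(8s - 8) = P(s - 10) + Q. At s = 10: Q = 8·10 - 8 = 72. Coeff of s: P = 8
Result: 8/(s - 10) + 72/(s - 10)²


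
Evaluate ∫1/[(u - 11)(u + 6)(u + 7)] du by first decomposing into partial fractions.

Cover-up: A = 1/306, B = -1/17, C = 1/18. Decomposition: (1/306)/(u - 11) - (1/17)/(u + 6) + (1/18)/(u + 7). Integrate each term: (1/306) ln|(u - 11)| - (1/17) ln|(u + 6)| + (1/18) ln|(u + 7)| + C


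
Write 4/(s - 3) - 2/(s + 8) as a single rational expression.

Common denominator (s - 3)(s + 8). Numerator: 4(s + 8) - 2(s - 3) = (4s + 32) - (2s - 6) = 2s + 38
Result: (2s + 38)/[(s - 3)(s + 8)]


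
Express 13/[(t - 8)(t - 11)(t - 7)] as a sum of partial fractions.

Using cover-up method: A = -13/3, B = 13/12, C = 13/4
Result: (-13/3)/(t - 8) + (13/12)/(t - 11) + (13/4)/(t - 7)


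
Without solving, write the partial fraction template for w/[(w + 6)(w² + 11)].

Linear + irreducible quadratic: A/(w + 6) + (Bw + C)/(w² + 11)


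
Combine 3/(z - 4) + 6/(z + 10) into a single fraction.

Common denominator (z - 4)(z + 10). Numerator: 3(z + 10) + 6(z - 4) = (3z + 30) + (6z - 24) = 9z + 6
Result: (9z + 6)/[(z - 4)(z + 10)]


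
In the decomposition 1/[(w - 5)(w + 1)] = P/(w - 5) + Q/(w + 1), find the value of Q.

Cover-up at w = -1: Q = 1/(-1 - 5) = -1/6


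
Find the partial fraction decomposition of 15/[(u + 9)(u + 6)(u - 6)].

Using cover-up method: A = 1/3, B = -5/12, C = 1/12
Result: (1/3)/(u + 9) - (5/12)/(u + 6) + (1/12)/(u - 6)


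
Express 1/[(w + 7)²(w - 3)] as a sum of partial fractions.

Cover-up at w=3: C = 1/(3 + 7)² = 1/100. Cover-up at w=-7: B = 1/(-7 - 3) = -1/10. Comparing w² coeff: A = -C = -1/100
Result: (-1/100)/(w + 7) - (1/10)/(w + 7)² + (1/100)/(w - 3)


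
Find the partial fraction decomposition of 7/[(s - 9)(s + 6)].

7/(s - 9)(s + 6) = P/(s - 9) + Q/(s + 6). P = 7/(9 + 6) = 7/15, Q = 7/(-6 - 9) = -7/15
Result: (7/15)/(s - 9) - (7/15)/(s + 6)


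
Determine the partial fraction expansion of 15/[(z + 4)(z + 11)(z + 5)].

Using cover-up method: A = 15/7, B = 5/14, C = -5/2
Result: (15/7)/(z + 4) + (5/14)/(z + 11) - (5/2)/(z + 5)


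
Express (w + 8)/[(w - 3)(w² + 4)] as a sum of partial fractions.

At w=3: P = (1·3 + 8)/(3² + 4) = 11/13. Q = -P = -11/13, R = 1 - 3·P = -20/13
Result: (11/13)/(w - 3) - ((11/13)w + 20/13)/(w² + 4)


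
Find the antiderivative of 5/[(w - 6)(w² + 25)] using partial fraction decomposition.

Cover-up at w=6: A = 5/(6²+25) = 5/61. Coeff matching: B = -5/61, C = -30/61. Decomposition: (5/61)/(w - 6) - ((5/61)w + 30/61)/(w² + 25). Integrate: linear → ln, quadratic → (1/2)ln + arctan: (5/61) ln|(w - 6)| - (5/122) ln(w² + 25) - (6/61) arctan(w/5) + C


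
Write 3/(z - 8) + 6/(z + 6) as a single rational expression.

Common denominator (z - 8)(z + 6). Numerator: 3(z + 6) + 6(z - 8) = (3z + 18) + (6z - 48) = 9z - 30
Result: (9z - 30)/[(z - 8)(z + 6)]


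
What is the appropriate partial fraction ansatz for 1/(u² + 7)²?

Repeated quadratic factor: (Au + B)/(u² + 7) + (Cu + D)/(u² + 7)²


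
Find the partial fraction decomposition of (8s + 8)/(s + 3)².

(8s + 8) = α(s + 3) + β. At s = -3: β = 8·(-3) + 8 = -16. Coeff of s: α = 8
Result: 8/(s + 3) - 16/(s + 3)²


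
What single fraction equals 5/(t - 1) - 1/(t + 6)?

Common denominator (t - 1)(t + 6). Numerator: 5(t + 6) - 1(t - 1) = (5t + 30) - (t - 1) = 4t + 31
Result: (4t + 31)/[(t - 1)(t + 6)]


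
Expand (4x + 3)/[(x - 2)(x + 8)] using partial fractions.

At x=2: α = (4·2 + 3)/(2 + 8) = 11/10. At x=-8: β = (4·(-8) + 3)/(-8 - 2) = 29/10
Result: (11/10)/(x - 2) + (29/10)/(x + 8)


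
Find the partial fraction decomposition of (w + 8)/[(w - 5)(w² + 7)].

At w=5: P = (1·5 + 8)/(5² + 7) = 13/32. Q = -P = -13/32, R = 1 - 5·P = -33/32
Result: (13/32)/(w - 5) - ((13/32)w + 33/32)/(w² + 7)


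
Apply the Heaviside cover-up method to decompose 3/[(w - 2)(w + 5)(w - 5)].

Cover (w - 2), w=2: α = 3/[(2 + 5)(2 - 5)] = -1/7. Cover (w + 5), w=-5: β = 3/[(-5 - 2)(-5 - 5)] = 3/70. Cover (w - 5), w=5: γ = 3/[(5 - 2)(5 + 5)] = 1/10.
Result: (-1/7)/(w - 2) + (3/70)/(w + 5) + (1/10)/(w - 5)


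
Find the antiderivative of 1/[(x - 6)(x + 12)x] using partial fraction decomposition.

Cover-up: α = 1/108, β = 1/216, γ = -1/72. Decomposition: (1/108)/(x - 6) + (1/216)/(x + 12) - (1/72)/x. Integrate each term: (1/108) ln|(x - 6)| + (1/216) ln|(x + 12)| - (1/72) ln|x| + C


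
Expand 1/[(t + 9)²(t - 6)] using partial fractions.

Cover-up at t=6: R = 1/(6 + 9)² = 1/225. Cover-up at t=-9: Q = 1/(-9 - 6) = -1/15. Comparing t² coeff: P = -R = -1/225
Result: (-1/225)/(t + 9) - (1/15)/(t + 9)² + (1/225)/(t - 6)


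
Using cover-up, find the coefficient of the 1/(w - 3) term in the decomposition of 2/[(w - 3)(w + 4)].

Cover (w - 3), set w=3: 2/((w + 4) at w=3) = 2/(7) = 2/7


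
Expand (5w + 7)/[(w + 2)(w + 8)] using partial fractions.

At w=-2: A = (5·(-2) + 7)/(-2 + 8) = -1/2. At w=-8: B = (5·(-8) + 7)/(-8 + 2) = 11/2
Result: (-1/2)/(w + 2) + (11/2)/(w + 8)


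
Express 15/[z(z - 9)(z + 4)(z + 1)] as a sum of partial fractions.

Using Heaviside cover-up: (-5/12)/z + (1/78)/(z - 9) - (5/52)/(z + 4) + (1/2)/(z + 1)


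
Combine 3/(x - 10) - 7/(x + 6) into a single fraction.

Common denominator (x - 10)(x + 6). Numerator: 3(x + 6) - 7(x - 10) = (3x + 18) - (7x - 70) = -4x + 88
Result: (-4x + 88)/[(x - 10)(x + 6)]


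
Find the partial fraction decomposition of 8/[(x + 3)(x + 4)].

8/(x + 3)(x + 4) = P/(x + 3) + Q/(x + 4). P = 8/(-3 + 4) = 8, Q = 8/(-4 + 3) = -8
Result: 8/(x + 3) - 8/(x + 4)


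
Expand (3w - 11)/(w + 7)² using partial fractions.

(3w - 11) = α(w + 7) + β. At w = -7: β = 3·(-7) - 11 = -32. Coeff of w: α = 3
Result: 3/(w + 7) - 32/(w + 7)²


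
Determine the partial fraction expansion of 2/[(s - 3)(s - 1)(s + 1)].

Using cover-up method: α = 1/4, β = -1/2, γ = 1/4
Result: (1/4)/(s - 3) - (1/2)/(s - 1) + (1/4)/(s + 1)


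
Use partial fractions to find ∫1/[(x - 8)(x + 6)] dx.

Decompose: 1/[(x - 8)(x + 6)] = (1/14)/(x - 8) - (1/14)/(x + 6). Integrate each term: (1/14) ln|(x - 8)| - (1/14) ln|(x + 6)| + C


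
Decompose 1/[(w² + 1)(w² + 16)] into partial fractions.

Coefficient matching gives α = γ = 0, β = 1/(16-1) = 1/15, δ = -β = -1/15
Result: (1/15)/(w² + 1) - (1/15)/(w² + 16)


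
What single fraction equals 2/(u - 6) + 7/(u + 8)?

Common denominator (u - 6)(u + 8). Numerator: 2(u + 8) + 7(u - 6) = (2u + 16) + (7u - 42) = 9u - 26
Result: (9u - 26)/[(u - 6)(u + 8)]


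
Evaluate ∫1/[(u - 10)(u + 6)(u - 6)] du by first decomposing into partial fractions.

Cover-up: P = 1/64, Q = 1/192, R = -1/48. Decomposition: (1/64)/(u - 10) + (1/192)/(u + 6) - (1/48)/(u - 6). Integrate each term: (1/64) ln|(u - 10)| + (1/192) ln|(u + 6)| - (1/48) ln|(u - 6)| + C


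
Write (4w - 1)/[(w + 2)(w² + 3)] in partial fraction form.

At w=-2: α = (4·(-2) - 1)/((-2)² + 3) = -9/7. β = -α = 9/7, γ = 4 - (-2)·α = 10/7
Result: (-9/7)/(w + 2) + ((9/7)w + 10/7)/(w² + 3)


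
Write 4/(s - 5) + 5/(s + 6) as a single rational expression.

Common denominator (s - 5)(s + 6). Numerator: 4(s + 6) + 5(s - 5) = (4s + 24) + (5s - 25) = 9s - 1
Result: (9s - 1)/[(s - 5)(s + 6)]


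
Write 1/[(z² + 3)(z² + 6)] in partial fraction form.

Coefficient matching gives P = R = 0, Q = 1/(6-3) = 1/3, S = -Q = -1/3
Result: (1/3)/(z² + 3) - (1/3)/(z² + 6)


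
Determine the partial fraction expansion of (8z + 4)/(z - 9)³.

(8z + 4) = α(z - 9)² + β(z - 9) + γ. At z = 9: γ = 8·9 + 4 = 76. Coefficients: α = 0, β = 8
Result: 8/(z - 9)² + 76/(z - 9)³


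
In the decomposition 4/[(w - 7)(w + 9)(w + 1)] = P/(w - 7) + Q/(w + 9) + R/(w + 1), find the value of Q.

Cover-up at w = -9: Q = 4/[(-9 - 7)(-9 + 1)] = 4/[(-16)(-8)] = 4/128 = 1/32


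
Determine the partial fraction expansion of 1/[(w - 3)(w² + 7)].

Cover-up at w = 3: P = 1/(3² + 7) = 1/16. Then Q = -P = -1/16, R = -P·(0 + 3) = -3/16
Result: (1/16)/(w - 3) - ((1/16)w + 3/16)/(w² + 7)


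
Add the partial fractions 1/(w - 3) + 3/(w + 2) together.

Common denominator (w - 3)(w + 2). Numerator: 1(w + 2) + 3(w - 3) = (w + 2) + (3w - 9) = 4w - 7
Result: (4w - 7)/[(w - 3)(w + 2)]


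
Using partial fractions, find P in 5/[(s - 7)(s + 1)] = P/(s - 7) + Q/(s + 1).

Cover-up at s = 7: P = 5/(7 + 1) = 5/8


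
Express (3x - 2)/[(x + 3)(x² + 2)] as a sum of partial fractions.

At x=-3: A = (3·(-3) - 2)/((-3)² + 2) = -1. B = -A = 1, C = 3 - (-3)·A = 0
Result: -1/(x + 3) + (x)/(x² + 2)


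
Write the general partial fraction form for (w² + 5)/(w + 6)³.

Repeated linear factor (power 3): P/(w + 6) + Q/(w + 6)² + R/(w + 6)³


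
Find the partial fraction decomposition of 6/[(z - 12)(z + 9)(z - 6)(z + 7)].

Using Heaviside cover-up: (1/399)/(z - 12) - (1/105)/(z + 9) - (1/195)/(z - 6) + (3/247)/(z + 7)


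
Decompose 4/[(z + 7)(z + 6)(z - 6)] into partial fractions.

Using cover-up method: α = 4/13, β = -1/3, γ = 1/39
Result: (4/13)/(z + 7) - (1/3)/(z + 6) + (1/39)/(z - 6)


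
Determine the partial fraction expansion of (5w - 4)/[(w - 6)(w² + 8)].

At w=6: α = (5·6 - 4)/(6² + 8) = 13/22. β = -α = -13/22, γ = 5 - 6·α = 16/11
Result: (13/22)/(w - 6) - ((13/22)w - 16/11)/(w² + 8)


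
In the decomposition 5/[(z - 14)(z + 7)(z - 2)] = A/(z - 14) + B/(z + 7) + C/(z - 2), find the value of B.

Cover-up at z = -7: B = 5/[(-7 - 14)(-7 - 2)] = 5/[(-21)(-9)] = 5/189


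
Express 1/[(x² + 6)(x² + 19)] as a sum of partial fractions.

Coefficient matching gives α = γ = 0, β = 1/(19-6) = 1/13, δ = -β = -1/13
Result: (1/13)/(x² + 6) - (1/13)/(x² + 19)


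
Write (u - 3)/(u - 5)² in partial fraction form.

(u - 3) = A(u - 5) + B. At u = 5: B = 1·5 - 3 = 2. Coeff of u: A = 1
Result: 1/(u - 5) + 2/(u - 5)²


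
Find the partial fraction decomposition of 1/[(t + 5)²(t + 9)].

Cover-up at t=-9: C = 1/(-9 + 5)² = 1/16. Cover-up at t=-5: B = 1/(-5 + 9) = 1/4. Comparing t² coeff: A = -C = -1/16
Result: (-1/16)/(t + 5) + (1/4)/(t + 5)² + (1/16)/(t + 9)


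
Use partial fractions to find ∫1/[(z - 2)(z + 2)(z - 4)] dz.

Cover-up: P = -1/8, Q = 1/24, R = 1/12. Decomposition: (-1/8)/(z - 2) + (1/24)/(z + 2) + (1/12)/(z - 4). Integrate each term: (-1/8) ln|(z - 2)| + (1/24) ln|(z + 2)| + (1/12) ln|(z - 4)| + C


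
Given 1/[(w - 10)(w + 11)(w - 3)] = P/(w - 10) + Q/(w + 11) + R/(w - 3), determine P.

Cover-up at w = 10: P = 1/[(10 + 11)(10 - 3)] = 1/[(21)(7)] = 1/147


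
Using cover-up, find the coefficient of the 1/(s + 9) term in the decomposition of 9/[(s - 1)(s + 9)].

Cover (s + 9), set s=-9: 9/((s - 1) at s=-9) = 9/(-10) = -9/10


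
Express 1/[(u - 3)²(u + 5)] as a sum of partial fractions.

Cover-up at u=-5: R = 1/(-5 - 3)² = 1/64. Cover-up at u=3: Q = 1/(3 + 5) = 1/8. Comparing u² coeff: P = -R = -1/64
Result: (-1/64)/(u - 3) + (1/8)/(u - 3)² + (1/64)/(u + 5)


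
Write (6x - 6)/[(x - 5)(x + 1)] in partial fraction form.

At x=5: P = (6·5 - 6)/(5 + 1) = 4. At x=-1: Q = (6·(-1) - 6)/(-1 - 5) = 2
Result: 4/(x - 5) + 2/(x + 1)


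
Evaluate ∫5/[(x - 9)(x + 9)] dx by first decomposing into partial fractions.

Decompose: 5/[(x - 9)(x + 9)] = (5/18)/(x - 9) - (5/18)/(x + 9). Integrate each term: (5/18) ln|(x - 9)| - (5/18) ln|(x + 9)| + C


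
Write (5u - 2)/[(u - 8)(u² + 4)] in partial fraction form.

At u=8: P = (5·8 - 2)/(8² + 4) = 19/34. Q = -P = -19/34, R = 5 - 8·P = 9/17
Result: (19/34)/(u - 8) - ((19/34)u - 9/17)/(u² + 4)


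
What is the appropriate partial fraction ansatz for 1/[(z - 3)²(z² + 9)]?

Repeated linear + quadratic: P/(z - 3) + Q/(z - 3)² + (Rz + S)/(z² + 9)


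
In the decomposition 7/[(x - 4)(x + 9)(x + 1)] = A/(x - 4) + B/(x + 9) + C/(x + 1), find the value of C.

Cover-up at x = -1: C = 7/[(-1 - 4)(-1 + 9)] = 7/[(-5)(8)] = -7/40


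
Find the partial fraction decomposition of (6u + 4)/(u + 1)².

(6u + 4) = α(u + 1) + β. At u = -1: β = 6·(-1) + 4 = -2. Coeff of u: α = 6
Result: 6/(u + 1) - 2/(u + 1)²


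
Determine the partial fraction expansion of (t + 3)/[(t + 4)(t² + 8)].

At t=-4: P = (1·(-4) + 3)/((-4)² + 8) = -1/24. Q = -P = 1/24, R = 1 - (-4)·P = 5/6
Result: (-1/24)/(t + 4) + ((1/24)t + 5/6)/(t² + 8)


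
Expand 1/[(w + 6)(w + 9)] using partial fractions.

1/(w + 6)(w + 9) = P/(w + 6) + Q/(w + 9). P = 1/(-6 + 9) = 1/3, Q = 1/(-9 + 6) = -1/3
Result: (1/3)/(w + 6) - (1/3)/(w + 9)


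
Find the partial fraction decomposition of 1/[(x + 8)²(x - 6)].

Cover-up at x=6: C = 1/(6 + 8)² = 1/196. Cover-up at x=-8: B = 1/(-8 - 6) = -1/14. Comparing x² coeff: A = -C = -1/196
Result: (-1/196)/(x + 8) - (1/14)/(x + 8)² + (1/196)/(x - 6)


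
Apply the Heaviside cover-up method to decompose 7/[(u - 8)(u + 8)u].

Cover (u - 8), u=8: P = 7/[(8 + 8)(8 - 0)] = 7/128. Cover (u + 8), u=-8: Q = 7/[(-8 - 8)(-8 - 0)] = 7/128. Cover u, u=0: R = 7/[(0 - 8)(0 + 8)] = -7/64.
Result: (7/128)/(u - 8) + (7/128)/(u + 8) - (7/64)/u


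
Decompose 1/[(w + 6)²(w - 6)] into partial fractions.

Cover-up at w=6: R = 1/(6 + 6)² = 1/144. Cover-up at w=-6: Q = 1/(-6 - 6) = -1/12. Comparing w² coeff: P = -R = -1/144
Result: (-1/144)/(w + 6) - (1/12)/(w + 6)² + (1/144)/(w - 6)


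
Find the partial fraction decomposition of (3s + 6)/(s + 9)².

(3s + 6) = α(s + 9) + β. At s = -9: β = 3·(-9) + 6 = -21. Coeff of s: α = 3
Result: 3/(s + 9) - 21/(s + 9)²


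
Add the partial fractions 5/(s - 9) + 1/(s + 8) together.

Common denominator (s - 9)(s + 8). Numerator: 5(s + 8) + 1(s - 9) = (5s + 40) + (s - 9) = 6s + 31
Result: (6s + 31)/[(s - 9)(s + 8)]


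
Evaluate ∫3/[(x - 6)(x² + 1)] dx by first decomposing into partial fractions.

Cover-up at x=6: α = 3/(6²+1) = 3/37. Coeff matching: β = -3/37, γ = -18/37. Decomposition: (3/37)/(x - 6) - ((3/37)x + 18/37)/(x² + 1). Integrate: linear → ln, quadratic → (1/2)ln + arctan: (3/37) ln|(x - 6)| - (3/74) ln(x² + 1) - (18/37) arctan(x) + C


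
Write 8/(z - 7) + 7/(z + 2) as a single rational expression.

Common denominator (z - 7)(z + 2). Numerator: 8(z + 2) + 7(z - 7) = (8z + 16) + (7z - 49) = 15z - 33
Result: (15z - 33)/[(z - 7)(z + 2)]


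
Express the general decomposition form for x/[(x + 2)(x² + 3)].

Linear + irreducible quadratic: A/(x + 2) + (Bx + C)/(x² + 3)


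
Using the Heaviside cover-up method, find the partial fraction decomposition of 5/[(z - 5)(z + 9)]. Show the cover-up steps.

Cover (z - 5): set z=5, get α = 5/(5 + 9) = 5/14. Cover (z + 9): set z=-9, get β = 5/(-9 - 5) = -5/14.
Result: (5/14)/(z - 5) - (5/14)/(z + 9)


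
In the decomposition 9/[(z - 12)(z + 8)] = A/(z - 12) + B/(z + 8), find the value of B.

Cover-up at z = -8: B = 9/(-8 - 12) = -9/20


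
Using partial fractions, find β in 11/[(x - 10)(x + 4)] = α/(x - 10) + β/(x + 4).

Cover-up at x = -4: β = 11/(-4 - 10) = -11/14


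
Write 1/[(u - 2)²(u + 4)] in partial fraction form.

Cover-up at u=-4: C = 1/(-4 - 2)² = 1/36. Cover-up at u=2: B = 1/(2 + 4) = 1/6. Comparing u² coeff: A = -C = -1/36
Result: (-1/36)/(u - 2) + (1/6)/(u - 2)² + (1/36)/(u + 4)


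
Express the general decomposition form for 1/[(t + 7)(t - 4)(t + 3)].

Three distinct linear factors: P/(t + 7) + Q/(t - 4) + R/(t + 3)


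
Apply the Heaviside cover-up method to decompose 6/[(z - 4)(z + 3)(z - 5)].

Cover (z - 4), z=4: P = 6/[(4 + 3)(4 - 5)] = -6/7. Cover (z + 3), z=-3: Q = 6/[(-3 - 4)(-3 - 5)] = 3/28. Cover (z - 5), z=5: R = 6/[(5 - 4)(5 + 3)] = 3/4.
Result: (-6/7)/(z - 4) + (3/28)/(z + 3) + (3/4)/(z - 5)


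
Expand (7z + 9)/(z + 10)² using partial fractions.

(7z + 9) = P(z + 10) + Q. At z = -10: Q = 7·(-10) + 9 = -61. Coeff of z: P = 7
Result: 7/(z + 10) - 61/(z + 10)²


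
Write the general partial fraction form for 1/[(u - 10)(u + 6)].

Distinct linear factors: α/(u - 10) + β/(u + 6)


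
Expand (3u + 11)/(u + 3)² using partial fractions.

(3u + 11) = α(u + 3) + β. At u = -3: β = 3·(-3) + 11 = 2. Coeff of u: α = 3
Result: 3/(u + 3) + 2/(u + 3)²


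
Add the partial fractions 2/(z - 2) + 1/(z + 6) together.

Common denominator (z - 2)(z + 6). Numerator: 2(z + 6) + 1(z - 2) = (2z + 12) + (z - 2) = 3z + 10
Result: (3z + 10)/[(z - 2)(z + 6)]


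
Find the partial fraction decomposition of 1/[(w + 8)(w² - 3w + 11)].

Cover-up at w = -8: A = 1/((-8)² - 3·(-8) + 11) = 1/99. Then B = -A = -1/99, C = -A·(-3 - 8) = 1/9
Result: (1/99)/(w + 8) - ((1/99)w - 1/9)/(w² - 3w + 11)


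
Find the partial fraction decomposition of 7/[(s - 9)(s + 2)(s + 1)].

Using cover-up method: P = 7/110, Q = 7/11, R = -7/10
Result: (7/110)/(s - 9) + (7/11)/(s + 2) - (7/10)/(s + 1)


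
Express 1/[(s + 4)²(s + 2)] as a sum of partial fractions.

Cover-up at s=-2: R = 1/(-2 + 4)² = 1/4. Cover-up at s=-4: Q = 1/(-4 + 2) = -1/2. Comparing s² coeff: P = -R = -1/4
Result: (-1/4)/(s + 4) - (1/2)/(s + 4)² + (1/4)/(s + 2)


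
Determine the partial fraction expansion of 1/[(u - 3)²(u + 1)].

Cover-up at u=-1: C = 1/(-1 - 3)² = 1/16. Cover-up at u=3: B = 1/(3 + 1) = 1/4. Comparing u² coeff: A = -C = -1/16
Result: (-1/16)/(u - 3) + (1/4)/(u - 3)² + (1/16)/(u + 1)


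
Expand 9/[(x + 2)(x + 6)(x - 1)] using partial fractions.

Using cover-up method: α = -3/4, β = 9/28, γ = 3/7
Result: (-3/4)/(x + 2) + (9/28)/(x + 6) + (3/7)/(x - 1)


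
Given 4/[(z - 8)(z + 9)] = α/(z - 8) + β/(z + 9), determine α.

Cover-up at z = 8: α = 4/(8 + 9) = 4/17


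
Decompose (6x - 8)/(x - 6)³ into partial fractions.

(6x - 8) = P(x - 6)² + Q(x - 6) + R. At x = 6: R = 6·6 - 8 = 28. Coefficients: P = 0, Q = 6
Result: 6/(x - 6)² + 28/(x - 6)³


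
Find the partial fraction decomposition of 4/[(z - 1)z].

4/(z - 1)z = α/(z - 1) + β/z. α = 4/(1 - 0) = 4, β = 4/(0 - 1) = -4
Result: 4/(z - 1) - 4/z


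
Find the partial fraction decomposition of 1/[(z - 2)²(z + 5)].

Cover-up at z=-5: C = 1/(-5 - 2)² = 1/49. Cover-up at z=2: B = 1/(2 + 5) = 1/7. Comparing z² coeff: A = -C = -1/49
Result: (-1/49)/(z - 2) + (1/7)/(z - 2)² + (1/49)/(z + 5)


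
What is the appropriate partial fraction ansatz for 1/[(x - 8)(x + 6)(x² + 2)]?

Two linear + quadratic: α/(x - 8) + β/(x + 6) + (γx + δ)/(x² + 2)


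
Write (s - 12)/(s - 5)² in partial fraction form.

(s - 12) = A(s - 5) + B. At s = 5: B = 1·5 - 12 = -7. Coeff of s: A = 1
Result: 1/(s - 5) - 7/(s - 5)²


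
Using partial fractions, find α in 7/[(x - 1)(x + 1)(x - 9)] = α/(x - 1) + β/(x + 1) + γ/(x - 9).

Cover-up at x = 1: α = 7/[(1 + 1)(1 - 9)] = 7/[(2)(-8)] = -7/16


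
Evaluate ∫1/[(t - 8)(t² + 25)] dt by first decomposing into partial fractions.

Cover-up at t=8: P = 1/(8²+25) = 1/89. Coeff matching: Q = -1/89, R = -8/89. Decomposition: (1/89)/(t - 8) - ((1/89)t + 8/89)/(t² + 25). Integrate: linear → ln, quadratic → (1/2)ln + arctan: (1/89) ln|(t - 8)| - (1/178) ln(t² + 25) - (8/445) arctan(t/5) + C


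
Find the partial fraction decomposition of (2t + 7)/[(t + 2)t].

At t=-2: A = (2·(-2) + 7)/(-2 - 0) = -3/2. At t=0: B = (2·0 + 7)/(0 + 2) = 7/2
Result: (-3/2)/(t + 2) + (7/2)/t


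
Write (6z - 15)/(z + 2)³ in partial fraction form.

(6z - 15) = α(z + 2)² + β(z + 2) + γ. At z = -2: γ = 6·(-2) - 15 = -27. Coefficients: α = 0, β = 6
Result: 6/(z + 2)² - 27/(z + 2)³


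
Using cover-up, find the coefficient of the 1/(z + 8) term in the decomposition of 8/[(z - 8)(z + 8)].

Cover (z + 8), set z=-8: 8/((z - 8) at z=-8) = 8/(-16) = -1/2


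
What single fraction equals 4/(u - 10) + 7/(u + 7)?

Common denominator (u - 10)(u + 7). Numerator: 4(u + 7) + 7(u - 10) = (4u + 28) + (7u - 70) = 11u - 42
Result: (11u - 42)/[(u - 10)(u + 7)]


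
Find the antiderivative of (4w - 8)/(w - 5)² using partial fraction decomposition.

Decompose: P = 4, Q = 4·5 - 8 = 12, so (4w - 8)/(w - 5)² = 4/(w - 5) + 12/(w - 5)². Integrate: ∫ P/(w - 5) dw = 4 ln|(w - 5)|; ∫ Q/(w - 5)² dw = -12/(w - 5). Sum: 4 ln|(w - 5)| - 12/(w - 5) + C


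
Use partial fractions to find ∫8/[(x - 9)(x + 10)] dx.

Decompose: 8/[(x - 9)(x + 10)] = (8/19)/(x - 9) - (8/19)/(x + 10). Integrate each term: (8/19) ln|(x - 9)| - (8/19) ln|(x + 10)| + C


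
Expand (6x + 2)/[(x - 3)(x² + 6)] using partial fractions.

At x=3: α = (6·3 + 2)/(3² + 6) = 4/3. β = -α = -4/3, γ = 6 - 3·α = 2
Result: (4/3)/(x - 3) - ((4/3)x - 2)/(x² + 6)


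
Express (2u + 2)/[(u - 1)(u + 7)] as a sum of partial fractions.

At u=1: α = (2·1 + 2)/(1 + 7) = 1/2. At u=-7: β = (2·(-7) + 2)/(-7 - 1) = 3/2
Result: (1/2)/(u - 1) + (3/2)/(u + 7)


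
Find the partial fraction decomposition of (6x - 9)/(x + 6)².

(6x - 9) = P(x + 6) + Q. At x = -6: Q = 6·(-6) - 9 = -45. Coeff of x: P = 6
Result: 6/(x + 6) - 45/(x + 6)²


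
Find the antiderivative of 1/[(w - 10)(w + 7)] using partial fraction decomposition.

Decompose: 1/[(w - 10)(w + 7)] = (1/17)/(w - 10) - (1/17)/(w + 7). Integrate each term: (1/17) ln|(w - 10)| - (1/17) ln|(w + 7)| + C


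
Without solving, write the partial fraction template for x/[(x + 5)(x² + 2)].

Linear + irreducible quadratic: A/(x + 5) + (Bx + C)/(x² + 2)


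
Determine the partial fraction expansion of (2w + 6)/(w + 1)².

(2w + 6) = P(w + 1) + Q. At w = -1: Q = 2·(-1) + 6 = 4. Coeff of w: P = 2
Result: 2/(w + 1) + 4/(w + 1)²


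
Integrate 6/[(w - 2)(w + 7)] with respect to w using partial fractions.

Decompose: 6/[(w - 2)(w + 7)] = (2/3)/(w - 2) - (2/3)/(w + 7). Integrate each term: (2/3) ln|(w - 2)| - (2/3) ln|(w + 7)| + C


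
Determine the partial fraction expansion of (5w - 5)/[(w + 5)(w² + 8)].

At w=-5: A = (5·(-5) - 5)/((-5)² + 8) = -10/11. B = -A = 10/11, C = 5 - (-5)·A = 5/11
Result: (-10/11)/(w + 5) + ((10/11)w + 5/11)/(w² + 8)


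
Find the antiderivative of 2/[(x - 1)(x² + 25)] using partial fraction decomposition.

Cover-up at x=1: A = 2/(1²+25) = 1/13. Coeff matching: B = -1/13, C = -1/13. Decomposition: (1/13)/(x - 1) - ((1/13)x + 1/13)/(x² + 25). Integrate: linear → ln, quadratic → (1/2)ln + arctan: (1/13) ln|(x - 1)| - (1/26) ln(x² + 25) - (1/65) arctan(x/5) + C


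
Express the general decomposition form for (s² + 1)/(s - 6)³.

Repeated linear factor (power 3): P/(s - 6) + Q/(s - 6)² + R/(s - 6)³


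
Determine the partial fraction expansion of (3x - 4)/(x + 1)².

(3x - 4) = A(x + 1) + B. At x = -1: B = 3·(-1) - 4 = -7. Coeff of x: A = 3
Result: 3/(x + 1) - 7/(x + 1)²


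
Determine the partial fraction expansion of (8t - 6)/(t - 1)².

(8t - 6) = A(t - 1) + B. At t = 1: B = 8·1 - 6 = 2. Coeff of t: A = 8
Result: 8/(t - 1) + 2/(t - 1)²


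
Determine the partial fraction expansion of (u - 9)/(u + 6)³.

(u - 9) = A(u + 6)² + B(u + 6) + C. At u = -6: C = 1·(-6) - 9 = -15. Coefficients: A = 0, B = 1
Result: 1/(u + 6)² - 15/(u + 6)³


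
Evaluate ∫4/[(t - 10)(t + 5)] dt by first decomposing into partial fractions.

Decompose: 4/[(t - 10)(t + 5)] = (4/15)/(t - 10) - (4/15)/(t + 5). Integrate each term: (4/15) ln|(t - 10)| - (4/15) ln|(t + 5)| + C


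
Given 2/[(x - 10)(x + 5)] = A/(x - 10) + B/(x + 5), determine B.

Cover-up at x = -5: B = 2/(-5 - 10) = -2/15


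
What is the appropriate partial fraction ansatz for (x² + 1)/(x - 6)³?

Repeated linear factor (power 3): P/(x - 6) + Q/(x - 6)² + R/(x - 6)³


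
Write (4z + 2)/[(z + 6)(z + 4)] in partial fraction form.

At z=-6: P = (4·(-6) + 2)/(-6 + 4) = 11. At z=-4: Q = (4·(-4) + 2)/(-4 + 6) = -7
Result: 11/(z + 6) - 7/(z + 4)


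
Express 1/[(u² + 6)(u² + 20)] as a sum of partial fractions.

Coefficient matching gives α = γ = 0, β = 1/(20-6) = 1/14, δ = -β = -1/14
Result: (1/14)/(u² + 6) - (1/14)/(u² + 20)


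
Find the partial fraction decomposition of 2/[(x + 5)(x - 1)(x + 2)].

Using cover-up method: A = 1/9, B = 1/9, C = -2/9
Result: (1/9)/(x + 5) + (1/9)/(x - 1) - (2/9)/(x + 2)


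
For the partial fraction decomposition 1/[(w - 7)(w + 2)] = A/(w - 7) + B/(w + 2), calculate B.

Cover-up at w = -2: B = 1/(-2 - 7) = -1/9


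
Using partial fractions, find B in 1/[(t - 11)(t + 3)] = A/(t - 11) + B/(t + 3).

Cover-up at t = -3: B = 1/(-3 - 11) = -1/14


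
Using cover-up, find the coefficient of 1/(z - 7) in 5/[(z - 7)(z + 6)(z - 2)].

Cover (z - 7), set z=7: 5/[(7 + 6)(7 - 2)] = 1/13


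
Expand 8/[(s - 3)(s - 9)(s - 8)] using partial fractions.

Using cover-up method: α = 4/15, β = 4/3, γ = -8/5
Result: (4/15)/(s - 3) + (4/3)/(s - 9) - (8/5)/(s - 8)


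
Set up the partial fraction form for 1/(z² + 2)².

Repeated quadratic factor: (Pz + Q)/(z² + 2) + (Rz + S)/(z² + 2)²


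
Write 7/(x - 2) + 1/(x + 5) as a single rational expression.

Common denominator (x - 2)(x + 5). Numerator: 7(x + 5) + 1(x - 2) = (7x + 35) + (x - 2) = 8x + 33
Result: (8x + 33)/[(x - 2)(x + 5)]


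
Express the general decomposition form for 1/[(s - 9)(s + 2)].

Distinct linear factors: A/(s - 9) + B/(s + 2)


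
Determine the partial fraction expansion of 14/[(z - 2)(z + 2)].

14/(z - 2)(z + 2) = A/(z - 2) + B/(z + 2). A = 14/(2 + 2) = 7/2, B = 14/(-2 - 2) = -7/2
Result: (7/2)/(z - 2) - (7/2)/(z + 2)


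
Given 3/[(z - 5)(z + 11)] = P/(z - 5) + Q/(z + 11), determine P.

Cover-up at z = 5: P = 3/(5 + 11) = 3/16


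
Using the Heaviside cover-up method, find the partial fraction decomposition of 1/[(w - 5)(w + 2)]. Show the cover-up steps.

Cover (w - 5): set w=5, get P = 1/(5 + 2) = 1/7. Cover (w + 2): set w=-2, get Q = 1/(-2 - 5) = -1/7.
Result: (1/7)/(w - 5) - (1/7)/(w + 2)


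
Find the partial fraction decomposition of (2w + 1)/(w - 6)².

(2w + 1) = A(w - 6) + B. At w = 6: B = 2·6 + 1 = 13. Coeff of w: A = 2
Result: 2/(w - 6) + 13/(w - 6)²


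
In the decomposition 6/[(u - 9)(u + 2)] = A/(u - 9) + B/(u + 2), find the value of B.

Cover-up at u = -2: B = 6/(-2 - 9) = -6/11


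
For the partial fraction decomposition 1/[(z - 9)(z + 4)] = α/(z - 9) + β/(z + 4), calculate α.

Cover-up at z = 9: α = 1/(9 + 4) = 1/13


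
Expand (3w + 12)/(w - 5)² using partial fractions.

(3w + 12) = P(w - 5) + Q. At w = 5: Q = 3·5 + 12 = 27. Coeff of w: P = 3
Result: 3/(w - 5) + 27/(w - 5)²


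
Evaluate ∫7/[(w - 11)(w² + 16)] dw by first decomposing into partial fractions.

Cover-up at w=11: P = 7/(11²+16) = 7/137. Coeff matching: Q = -7/137, R = -77/137. Decomposition: (7/137)/(w - 11) - ((7/137)w + 77/137)/(w² + 16). Integrate: linear → ln, quadratic → (1/2)ln + arctan: (7/137) ln|(w - 11)| - (7/274) ln(w² + 16) - (77/548) arctan(w/4) + C


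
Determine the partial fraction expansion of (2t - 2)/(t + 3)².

(2t - 2) = A(t + 3) + B. At t = -3: B = 2·(-3) - 2 = -8. Coeff of t: A = 2
Result: 2/(t + 3) - 8/(t + 3)²


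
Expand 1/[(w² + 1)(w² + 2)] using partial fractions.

Coefficient matching gives A = C = 0, B = 1/(2-1) = 1, D = -B = -1
Result: 1/(w² + 1) - 1/(w² + 2)


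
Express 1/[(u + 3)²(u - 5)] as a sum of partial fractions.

Cover-up at u=5: R = 1/(5 + 3)² = 1/64. Cover-up at u=-3: Q = 1/(-3 - 5) = -1/8. Comparing u² coeff: P = -R = -1/64
Result: (-1/64)/(u + 3) - (1/8)/(u + 3)² + (1/64)/(u - 5)


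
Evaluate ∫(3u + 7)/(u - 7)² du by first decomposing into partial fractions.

Decompose: α = 3, β = 3·7 + 7 = 28, so (3u + 7)/(u - 7)² = 3/(u - 7) + 28/(u - 7)². Integrate: ∫ α/(u - 7) du = 3 ln|(u - 7)|; ∫ β/(u - 7)² du = -28/(u - 7). Sum: 3 ln|(u - 7)| - 28/(u - 7) + C


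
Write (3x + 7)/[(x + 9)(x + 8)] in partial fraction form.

At x=-9: P = (3·(-9) + 7)/(-9 + 8) = 20. At x=-8: Q = (3·(-8) + 7)/(-8 + 9) = -17
Result: 20/(x + 9) - 17/(x + 8)


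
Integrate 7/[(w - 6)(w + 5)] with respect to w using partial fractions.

Decompose: 7/[(w - 6)(w + 5)] = (7/11)/(w - 6) - (7/11)/(w + 5). Integrate each term: (7/11) ln|(w - 6)| - (7/11) ln|(w + 5)| + C


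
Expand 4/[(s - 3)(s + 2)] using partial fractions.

4/(s - 3)(s + 2) = P/(s - 3) + Q/(s + 2). P = 4/(3 + 2) = 4/5, Q = 4/(-2 - 3) = -4/5
Result: (4/5)/(s - 3) - (4/5)/(s + 2)


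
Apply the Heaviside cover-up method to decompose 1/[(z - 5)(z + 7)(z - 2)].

Cover (z - 5), z=5: A = 1/[(5 + 7)(5 - 2)] = 1/36. Cover (z + 7), z=-7: B = 1/[(-7 - 5)(-7 - 2)] = 1/108. Cover (z - 2), z=2: C = 1/[(2 - 5)(2 + 7)] = -1/27.
Result: (1/36)/(z - 5) + (1/108)/(z + 7) - (1/27)/(z - 2)


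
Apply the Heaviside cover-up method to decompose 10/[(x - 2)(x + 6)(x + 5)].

Cover (x - 2), x=2: P = 10/[(2 + 6)(2 + 5)] = 5/28. Cover (x + 6), x=-6: Q = 10/[(-6 - 2)(-6 + 5)] = 5/4. Cover (x + 5), x=-5: R = 10/[(-5 - 2)(-5 + 6)] = -10/7.
Result: (5/28)/(x - 2) + (5/4)/(x + 6) - (10/7)/(x + 5)


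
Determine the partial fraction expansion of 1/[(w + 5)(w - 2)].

1/(w + 5)(w - 2) = P/(w + 5) + Q/(w - 2). P = 1/(-5 - 2) = -1/7, Q = 1/(2 + 5) = 1/7
Result: (-1/7)/(w + 5) + (1/7)/(w - 2)


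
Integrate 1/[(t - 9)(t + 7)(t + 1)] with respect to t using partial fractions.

Cover-up: A = 1/160, B = 1/96, C = -1/60. Decomposition: (1/160)/(t - 9) + (1/96)/(t + 7) - (1/60)/(t + 1). Integrate each term: (1/160) ln|(t - 9)| + (1/96) ln|(t + 7)| - (1/60) ln|(t + 1)| + C


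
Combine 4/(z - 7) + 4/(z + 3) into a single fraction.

Common denominator (z - 7)(z + 3). Numerator: 4(z + 3) + 4(z - 7) = (4z + 12) + (4z - 28) = 8z - 16
Result: (8z - 16)/[(z - 7)(z + 3)]


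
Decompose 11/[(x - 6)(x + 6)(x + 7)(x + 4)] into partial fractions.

Using Heaviside cover-up: (11/1560)/(x - 6) + (11/24)/(x + 6) - (11/39)/(x + 7) - (11/60)/(x + 4)


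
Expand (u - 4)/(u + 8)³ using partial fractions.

(u - 4) = α(u + 8)² + β(u + 8) + γ. At u = -8: γ = 1·(-8) - 4 = -12. Coefficients: α = 0, β = 1
Result: 1/(u + 8)² - 12/(u + 8)³


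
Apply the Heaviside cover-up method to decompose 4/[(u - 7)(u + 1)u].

Cover (u - 7), u=7: α = 4/[(7 + 1)(7 - 0)] = 1/14. Cover (u + 1), u=-1: β = 4/[(-1 - 7)(-1 - 0)] = 1/2. Cover u, u=0: γ = 4/[(0 - 7)(0 + 1)] = -4/7.
Result: (1/14)/(u - 7) + (1/2)/(u + 1) - (4/7)/u


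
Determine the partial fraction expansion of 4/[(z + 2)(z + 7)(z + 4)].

Using cover-up method: P = 2/5, Q = 4/15, R = -2/3
Result: (2/5)/(z + 2) + (4/15)/(z + 7) - (2/3)/(z + 4)


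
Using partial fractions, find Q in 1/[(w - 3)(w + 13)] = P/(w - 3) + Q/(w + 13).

Cover-up at w = -13: Q = 1/(-13 - 3) = -1/16


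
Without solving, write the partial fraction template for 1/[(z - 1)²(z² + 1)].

Repeated linear + quadratic: A/(z - 1) + B/(z - 1)² + (Cz + D)/(z² + 1)


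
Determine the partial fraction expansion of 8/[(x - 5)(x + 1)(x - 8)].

Using cover-up method: A = -4/9, B = 4/27, C = 8/27
Result: (-4/9)/(x - 5) + (4/27)/(x + 1) + (8/27)/(x - 8)


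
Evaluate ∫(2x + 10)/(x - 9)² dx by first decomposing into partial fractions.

Decompose: A = 2, B = 2·9 + 10 = 28, so (2x + 10)/(x - 9)² = 2/(x - 9) + 28/(x - 9)². Integrate: ∫ A/(x - 9) dx = 2 ln|(x - 9)|; ∫ B/(x - 9)² dx = -28/(x - 9). Sum: 2 ln|(x - 9)| - 28/(x - 9) + C


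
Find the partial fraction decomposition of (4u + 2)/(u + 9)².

(4u + 2) = P(u + 9) + Q. At u = -9: Q = 4·(-9) + 2 = -34. Coeff of u: P = 4
Result: 4/(u + 9) - 34/(u + 9)²


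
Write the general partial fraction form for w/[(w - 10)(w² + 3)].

Linear + irreducible quadratic: A/(w - 10) + (Bw + C)/(w² + 3)


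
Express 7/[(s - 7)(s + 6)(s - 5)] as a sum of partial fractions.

Using cover-up method: A = 7/26, B = 7/143, C = -7/22
Result: (7/26)/(s - 7) + (7/143)/(s + 6) - (7/22)/(s - 5)


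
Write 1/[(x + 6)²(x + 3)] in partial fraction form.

Cover-up at x=-3: R = 1/(-3 + 6)² = 1/9. Cover-up at x=-6: Q = 1/(-6 + 3) = -1/3. Comparing x² coeff: P = -R = -1/9
Result: (-1/9)/(x + 6) - (1/3)/(x + 6)² + (1/9)/(x + 3)


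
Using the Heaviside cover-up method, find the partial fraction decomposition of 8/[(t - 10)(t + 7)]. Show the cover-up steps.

Cover (t - 10): set t=10, get A = 8/(10 + 7) = 8/17. Cover (t + 7): set t=-7, get B = 8/(-7 - 10) = -8/17.
Result: (8/17)/(t - 10) - (8/17)/(t + 7)


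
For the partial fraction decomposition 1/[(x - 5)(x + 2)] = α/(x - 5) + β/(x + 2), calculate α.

Cover-up at x = 5: α = 1/(5 + 2) = 1/7


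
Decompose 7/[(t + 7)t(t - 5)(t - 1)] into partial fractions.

Using Heaviside cover-up: (-1/96)/(t + 7) + (1/5)/t + (7/240)/(t - 5) - (7/32)/(t - 1)


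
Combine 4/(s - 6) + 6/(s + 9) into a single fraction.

Common denominator (s - 6)(s + 9). Numerator: 4(s + 9) + 6(s - 6) = (4s + 36) + (6s - 36) = 10s
Result: (10s)/[(s - 6)(s + 9)]


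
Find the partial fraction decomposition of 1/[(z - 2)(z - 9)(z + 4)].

Using cover-up method: P = -1/42, Q = 1/91, R = 1/78
Result: (-1/42)/(z - 2) + (1/91)/(z - 9) + (1/78)/(z + 4)


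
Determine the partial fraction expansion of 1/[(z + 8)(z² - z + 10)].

Cover-up at z = -8: A = 1/((-8)² - 1·(-8) + 10) = 1/82. Then B = -A = -1/82, C = -A·(-1 - 8) = 9/82
Result: (1/82)/(z + 8) - ((1/82)z - 9/82)/(z² - z + 10)


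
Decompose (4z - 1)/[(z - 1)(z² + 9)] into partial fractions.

At z=1: α = (4·1 - 1)/(1² + 9) = 3/10. β = -α = -3/10, γ = 4 - 1·α = 37/10
Result: (3/10)/(z - 1) - ((3/10)z - 37/10)/(z² + 9)


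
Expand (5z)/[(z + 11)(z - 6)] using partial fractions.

At z=-11: α = (5·(-11) + 0)/(-11 - 6) = 55/17. At z=6: β = (5·6 + 0)/(6 + 11) = 30/17
Result: (55/17)/(z + 11) + (30/17)/(z - 6)


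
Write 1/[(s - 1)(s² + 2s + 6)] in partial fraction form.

Cover-up at s = 1: α = 1/(1² + 2·1 + 6) = 1/9. Then β = -α = -1/9, γ = -α·(2 + 1) = -1/3
Result: (1/9)/(s - 1) - ((1/9)s + 1/3)/(s² + 2s + 6)


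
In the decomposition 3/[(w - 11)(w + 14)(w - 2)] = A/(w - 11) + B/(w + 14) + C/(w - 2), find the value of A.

Cover-up at w = 11: A = 3/[(11 + 14)(11 - 2)] = 3/[(25)(9)] = 3/225 = 1/75


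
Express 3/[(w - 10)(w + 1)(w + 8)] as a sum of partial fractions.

Using cover-up method: A = 1/66, B = -3/77, C = 1/42
Result: (1/66)/(w - 10) - (3/77)/(w + 1) + (1/42)/(w + 8)


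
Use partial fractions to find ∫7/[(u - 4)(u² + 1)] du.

Cover-up at u=4: A = 7/(4²+1) = 7/17. Coeff matching: B = -7/17, C = -28/17. Decomposition: (7/17)/(u - 4) - ((7/17)u + 28/17)/(u² + 1). Integrate: linear → ln, quadratic → (1/2)ln + arctan: (7/17) ln|(u - 4)| - (7/34) ln(u² + 1) - (28/17) arctan(u) + C


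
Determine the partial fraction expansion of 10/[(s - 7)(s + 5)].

10/(s - 7)(s + 5) = α/(s - 7) + β/(s + 5). α = 10/(7 + 5) = 5/6, β = 10/(-5 - 7) = -5/6
Result: (5/6)/(s - 7) - (5/6)/(s + 5)


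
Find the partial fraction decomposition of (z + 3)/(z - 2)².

(z + 3) = A(z - 2) + B. At z = 2: B = 1·2 + 3 = 5. Coeff of z: A = 1
Result: 1/(z - 2) + 5/(z - 2)²


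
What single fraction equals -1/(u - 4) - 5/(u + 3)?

Common denominator (u - 4)(u + 3). Numerator: -1(u + 3) - 5(u - 4) = (-u - 3) - (5u - 20) = -6u + 17
Result: (-6u + 17)/[(u - 4)(u + 3)]


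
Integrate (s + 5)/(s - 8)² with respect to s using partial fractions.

Decompose: α = 1, β = 1·8 + 5 = 13, so (s + 5)/(s - 8)² = 1/(s - 8) + 13/(s - 8)². Integrate: ∫ α/(s - 8) ds = ln|(s - 8)|; ∫ β/(s - 8)² ds = -13/(s - 8). Sum: ln|(s - 8)| - 13/(s - 8) + C


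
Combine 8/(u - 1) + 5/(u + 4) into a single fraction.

Common denominator (u - 1)(u + 4). Numerator: 8(u + 4) + 5(u - 1) = (8u + 32) + (5u - 5) = 13u + 27
Result: (13u + 27)/[(u - 1)(u + 4)]


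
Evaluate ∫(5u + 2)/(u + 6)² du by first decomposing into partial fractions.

Decompose: A = 5, B = 5·(-6) + 2 = -28, so (5u + 2)/(u + 6)² = 5/(u + 6) - 28/(u + 6)². Integrate: ∫ A/(u + 6) du = 5 ln|(u + 6)|; ∫ B/(u + 6)² du = 28/(u + 6). Sum: 5 ln|(u + 6)| + 28/(u + 6) + C


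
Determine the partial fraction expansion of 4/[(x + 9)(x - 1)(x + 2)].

Using cover-up method: A = 2/35, B = 2/15, C = -4/21
Result: (2/35)/(x + 9) + (2/15)/(x - 1) - (4/21)/(x + 2)


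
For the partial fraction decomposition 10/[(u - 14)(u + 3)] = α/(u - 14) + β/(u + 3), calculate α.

Cover-up at u = 14: α = 10/(14 + 3) = 10/17


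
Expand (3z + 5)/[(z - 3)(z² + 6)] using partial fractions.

At z=3: P = (3·3 + 5)/(3² + 6) = 14/15. Q = -P = -14/15, R = 3 - 3·P = 1/5
Result: (14/15)/(z - 3) - ((14/15)z - 1/5)/(z² + 6)


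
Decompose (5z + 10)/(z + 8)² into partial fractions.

(5z + 10) = α(z + 8) + β. At z = -8: β = 5·(-8) + 10 = -30. Coeff of z: α = 5
Result: 5/(z + 8) - 30/(z + 8)²


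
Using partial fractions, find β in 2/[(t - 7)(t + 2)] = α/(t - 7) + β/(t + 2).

Cover-up at t = -2: β = 2/(-2 - 7) = -2/9


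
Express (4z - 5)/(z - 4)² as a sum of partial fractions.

(4z - 5) = α(z - 4) + β. At z = 4: β = 4·4 - 5 = 11. Coeff of z: α = 4
Result: 4/(z - 4) + 11/(z - 4)²


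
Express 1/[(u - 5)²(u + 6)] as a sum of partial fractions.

Cover-up at u=-6: C = 1/(-6 - 5)² = 1/121. Cover-up at u=5: B = 1/(5 + 6) = 1/11. Comparing u² coeff: A = -C = -1/121
Result: (-1/121)/(u - 5) + (1/11)/(u - 5)² + (1/121)/(u + 6)


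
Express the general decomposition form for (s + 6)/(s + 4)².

Repeated linear factor: A/(s + 4) + B/(s + 4)²


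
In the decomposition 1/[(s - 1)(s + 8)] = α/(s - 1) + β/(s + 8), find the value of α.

Cover-up at s = 1: α = 1/(1 + 8) = 1/9


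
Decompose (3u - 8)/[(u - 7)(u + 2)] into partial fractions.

At u=7: A = (3·7 - 8)/(7 + 2) = 13/9. At u=-2: B = (3·(-2) - 8)/(-2 - 7) = 14/9
Result: (13/9)/(u - 7) + (14/9)/(u + 2)


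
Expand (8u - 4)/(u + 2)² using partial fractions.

(8u - 4) = α(u + 2) + β. At u = -2: β = 8·(-2) - 4 = -20. Coeff of u: α = 8
Result: 8/(u + 2) - 20/(u + 2)²


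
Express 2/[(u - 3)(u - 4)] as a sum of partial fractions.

2/(u - 3)(u - 4) = α/(u - 3) + β/(u - 4). α = 2/(3 - 4) = -2, β = 2/(4 - 3) = 2
Result: -2/(u - 3) + 2/(u - 4)


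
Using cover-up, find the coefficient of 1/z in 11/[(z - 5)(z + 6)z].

Cover z, set z=0: 11/[(0 - 5)(0 + 6)] = -11/30


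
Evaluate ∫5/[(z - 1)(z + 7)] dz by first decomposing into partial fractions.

Decompose: 5/[(z - 1)(z + 7)] = (5/8)/(z - 1) - (5/8)/(z + 7). Integrate each term: (5/8) ln|(z - 1)| - (5/8) ln|(z + 7)| + C
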